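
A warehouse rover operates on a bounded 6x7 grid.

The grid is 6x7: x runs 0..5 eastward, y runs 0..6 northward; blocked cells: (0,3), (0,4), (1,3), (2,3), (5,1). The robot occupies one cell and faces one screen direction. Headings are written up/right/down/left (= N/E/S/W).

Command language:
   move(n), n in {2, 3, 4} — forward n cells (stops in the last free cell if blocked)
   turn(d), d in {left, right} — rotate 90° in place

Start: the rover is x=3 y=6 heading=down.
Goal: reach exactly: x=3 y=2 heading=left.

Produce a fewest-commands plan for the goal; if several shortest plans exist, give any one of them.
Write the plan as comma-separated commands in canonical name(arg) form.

move(4), turn(right)

initial: x=3 y=6 heading=down
[1] after move(4): x=3 y=2 heading=down
[2] after turn(right): x=3 y=2 heading=left
shorter routes all fall short; 2 is best.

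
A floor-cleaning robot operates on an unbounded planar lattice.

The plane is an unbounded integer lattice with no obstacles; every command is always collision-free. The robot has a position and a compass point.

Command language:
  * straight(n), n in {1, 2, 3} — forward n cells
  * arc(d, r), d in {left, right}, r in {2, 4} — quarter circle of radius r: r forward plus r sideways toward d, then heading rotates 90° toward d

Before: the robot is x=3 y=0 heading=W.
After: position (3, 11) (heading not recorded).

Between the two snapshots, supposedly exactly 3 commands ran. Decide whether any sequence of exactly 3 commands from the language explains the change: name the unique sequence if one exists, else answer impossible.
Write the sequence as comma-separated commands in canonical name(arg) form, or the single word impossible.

from: x=3 y=0 heading=W
[1] after arc(right, 4): x=-1 y=4 heading=N
[2] after straight(3): x=-1 y=7 heading=N
[3] after arc(right, 4): x=3 y=11 heading=E
uniquely the one of 343 3-step routes that fits.

arc(right, 4), straight(3), arc(right, 4)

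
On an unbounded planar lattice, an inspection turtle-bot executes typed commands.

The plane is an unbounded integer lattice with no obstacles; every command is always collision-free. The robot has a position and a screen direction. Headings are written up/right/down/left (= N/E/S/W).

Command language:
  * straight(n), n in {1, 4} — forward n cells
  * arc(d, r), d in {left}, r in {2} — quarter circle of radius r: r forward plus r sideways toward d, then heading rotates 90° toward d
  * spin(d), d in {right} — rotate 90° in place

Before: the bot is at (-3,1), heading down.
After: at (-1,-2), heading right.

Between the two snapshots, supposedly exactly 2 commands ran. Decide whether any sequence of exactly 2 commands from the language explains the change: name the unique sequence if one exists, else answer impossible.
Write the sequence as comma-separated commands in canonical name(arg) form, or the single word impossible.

straight(1), arc(left, 2)

key: position moved to (-1,-2) AND the heading swung to E — translation plus rotation needed
from: at (-3,1), heading down
step 1 (straight(1)): at (-3,0), heading down
step 2 (arc(left, 2)): at (-1,-2), heading right
uniquely the one of 16 2-step routes that fits.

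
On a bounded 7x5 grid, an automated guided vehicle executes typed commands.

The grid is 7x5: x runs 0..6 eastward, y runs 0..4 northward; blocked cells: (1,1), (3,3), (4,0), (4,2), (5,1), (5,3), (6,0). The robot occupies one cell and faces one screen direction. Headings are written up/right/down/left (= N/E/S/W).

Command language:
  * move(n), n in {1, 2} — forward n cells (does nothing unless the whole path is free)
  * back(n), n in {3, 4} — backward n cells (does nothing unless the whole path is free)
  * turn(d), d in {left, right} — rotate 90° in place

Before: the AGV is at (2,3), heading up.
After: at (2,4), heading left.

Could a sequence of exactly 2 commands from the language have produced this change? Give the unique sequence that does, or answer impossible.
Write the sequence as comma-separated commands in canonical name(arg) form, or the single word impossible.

key: cell and facing (now W) both changed — the 2 commands mix motion and turning
t0: at (2,3), heading up
t=1 move(1) ⇒ at (2,4), heading up
t=2 turn(left) ⇒ at (2,4), heading left
uniquely the one of 36 2-step routes that fits.

move(1), turn(left)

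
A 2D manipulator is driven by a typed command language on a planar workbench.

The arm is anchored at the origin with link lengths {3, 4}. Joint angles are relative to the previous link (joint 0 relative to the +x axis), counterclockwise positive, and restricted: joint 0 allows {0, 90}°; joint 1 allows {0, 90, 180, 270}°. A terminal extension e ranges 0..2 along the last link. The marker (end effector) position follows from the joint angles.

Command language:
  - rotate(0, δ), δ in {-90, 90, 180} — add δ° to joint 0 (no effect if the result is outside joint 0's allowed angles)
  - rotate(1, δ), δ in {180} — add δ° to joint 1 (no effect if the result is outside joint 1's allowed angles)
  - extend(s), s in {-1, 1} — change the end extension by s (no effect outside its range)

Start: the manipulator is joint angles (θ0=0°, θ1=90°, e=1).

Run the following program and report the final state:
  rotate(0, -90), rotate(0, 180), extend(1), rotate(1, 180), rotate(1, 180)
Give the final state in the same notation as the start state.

joint angles (θ0=0°, θ1=90°, e=2)

t0: joint angles (θ0=0°, θ1=90°, e=1)
[1] after rotate(0, -90): joint angles (θ0=0°, θ1=90°, e=1)
[2] after rotate(0, 180): joint angles (θ0=0°, θ1=90°, e=1)
[3] after extend(1): joint angles (θ0=0°, θ1=90°, e=2)
[4] after rotate(1, 180): joint angles (θ0=0°, θ1=270°, e=2)
[5] after rotate(1, 180): joint angles (θ0=0°, θ1=90°, e=2)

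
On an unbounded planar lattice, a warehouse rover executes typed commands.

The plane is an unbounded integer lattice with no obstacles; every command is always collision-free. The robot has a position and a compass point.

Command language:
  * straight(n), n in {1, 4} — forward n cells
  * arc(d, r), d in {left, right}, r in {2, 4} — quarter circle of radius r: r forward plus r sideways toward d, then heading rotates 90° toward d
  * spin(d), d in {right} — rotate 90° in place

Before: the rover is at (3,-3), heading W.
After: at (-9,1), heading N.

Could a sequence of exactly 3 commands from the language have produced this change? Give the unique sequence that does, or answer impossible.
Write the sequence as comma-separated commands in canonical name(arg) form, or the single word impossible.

key: running arc(right, 4) before straight(4) would end elsewhere — order is forced
start: at (3,-3), heading W
1. straight(4) → at (-1,-3), heading W
2. straight(4) → at (-5,-3), heading W
3. arc(right, 4) → at (-9,1), heading N
all 343 alternatives checked — unique.

straight(4), straight(4), arc(right, 4)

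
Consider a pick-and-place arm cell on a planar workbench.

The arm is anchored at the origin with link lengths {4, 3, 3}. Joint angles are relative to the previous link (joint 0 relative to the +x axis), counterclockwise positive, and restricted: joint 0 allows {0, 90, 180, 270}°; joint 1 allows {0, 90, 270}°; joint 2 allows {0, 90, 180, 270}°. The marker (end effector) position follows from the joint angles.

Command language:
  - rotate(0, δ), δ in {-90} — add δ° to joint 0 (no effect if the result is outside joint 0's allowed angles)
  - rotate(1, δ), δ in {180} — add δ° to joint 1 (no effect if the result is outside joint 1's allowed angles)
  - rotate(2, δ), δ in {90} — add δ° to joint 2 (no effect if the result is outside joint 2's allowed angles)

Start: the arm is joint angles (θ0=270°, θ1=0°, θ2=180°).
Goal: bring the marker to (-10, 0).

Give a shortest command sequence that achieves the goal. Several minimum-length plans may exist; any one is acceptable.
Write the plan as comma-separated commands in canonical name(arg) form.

rotate(2, 90), rotate(2, 90), rotate(0, -90)

begin: joint angles (θ0=270°, θ1=0°, θ2=180°)
step 1 (rotate(2, 90)): joint angles (θ0=270°, θ1=0°, θ2=270°)
step 2 (rotate(2, 90)): joint angles (θ0=270°, θ1=0°, θ2=0°)
step 3 (rotate(0, -90)): joint angles (θ0=180°, θ1=0°, θ2=0°)
nothing shorter than 3 reaches the goal.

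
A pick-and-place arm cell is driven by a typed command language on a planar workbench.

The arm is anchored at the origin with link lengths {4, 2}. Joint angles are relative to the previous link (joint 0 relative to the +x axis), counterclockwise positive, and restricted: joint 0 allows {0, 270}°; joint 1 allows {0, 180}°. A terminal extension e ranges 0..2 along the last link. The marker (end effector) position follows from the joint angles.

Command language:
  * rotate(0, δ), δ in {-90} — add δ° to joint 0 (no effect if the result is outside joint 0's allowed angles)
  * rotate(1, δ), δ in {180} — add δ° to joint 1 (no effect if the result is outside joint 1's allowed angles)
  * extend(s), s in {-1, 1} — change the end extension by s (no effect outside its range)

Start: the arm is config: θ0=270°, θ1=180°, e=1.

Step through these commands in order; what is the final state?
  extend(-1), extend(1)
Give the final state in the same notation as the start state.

from: config: θ0=270°, θ1=180°, e=1
t=1 extend(-1) ⇒ config: θ0=270°, θ1=180°, e=0
t=2 extend(1) ⇒ config: θ0=270°, θ1=180°, e=1

config: θ0=270°, θ1=180°, e=1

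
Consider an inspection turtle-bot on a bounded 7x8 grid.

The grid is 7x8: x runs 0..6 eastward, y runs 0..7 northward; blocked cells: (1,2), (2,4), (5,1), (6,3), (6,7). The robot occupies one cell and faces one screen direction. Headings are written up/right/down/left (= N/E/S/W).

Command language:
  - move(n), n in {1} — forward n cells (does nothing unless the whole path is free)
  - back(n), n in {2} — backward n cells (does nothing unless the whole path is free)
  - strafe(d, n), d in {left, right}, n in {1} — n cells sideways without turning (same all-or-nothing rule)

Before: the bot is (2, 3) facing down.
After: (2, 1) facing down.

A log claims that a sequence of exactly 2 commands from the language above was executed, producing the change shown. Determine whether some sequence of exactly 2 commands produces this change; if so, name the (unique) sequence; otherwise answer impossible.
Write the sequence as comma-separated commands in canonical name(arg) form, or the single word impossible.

key: still facing S at the end — nothing in the sequence rotates
initial: (2, 3) facing down
[1] after move(1): (2, 2) facing down
[2] after move(1): (2, 1) facing down
all 16 alternatives checked — unique.

move(1), move(1)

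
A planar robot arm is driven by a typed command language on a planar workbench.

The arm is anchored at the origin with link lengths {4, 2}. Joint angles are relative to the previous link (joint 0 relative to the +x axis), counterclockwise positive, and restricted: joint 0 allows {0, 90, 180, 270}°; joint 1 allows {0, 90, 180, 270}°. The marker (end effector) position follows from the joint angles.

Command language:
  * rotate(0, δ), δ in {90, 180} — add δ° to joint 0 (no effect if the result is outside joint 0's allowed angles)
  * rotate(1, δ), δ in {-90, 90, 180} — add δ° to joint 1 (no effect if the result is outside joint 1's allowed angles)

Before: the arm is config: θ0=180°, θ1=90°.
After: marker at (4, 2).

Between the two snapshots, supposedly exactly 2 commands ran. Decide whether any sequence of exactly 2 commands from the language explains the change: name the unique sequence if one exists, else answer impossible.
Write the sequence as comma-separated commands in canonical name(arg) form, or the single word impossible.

rotate(0, 90), rotate(0, 90)

t0: config: θ0=180°, θ1=90°
1. rotate(0, 90) → config: θ0=270°, θ1=90°
2. rotate(0, 90) → config: θ0=0°, θ1=90°
no rival 2-sequence matches.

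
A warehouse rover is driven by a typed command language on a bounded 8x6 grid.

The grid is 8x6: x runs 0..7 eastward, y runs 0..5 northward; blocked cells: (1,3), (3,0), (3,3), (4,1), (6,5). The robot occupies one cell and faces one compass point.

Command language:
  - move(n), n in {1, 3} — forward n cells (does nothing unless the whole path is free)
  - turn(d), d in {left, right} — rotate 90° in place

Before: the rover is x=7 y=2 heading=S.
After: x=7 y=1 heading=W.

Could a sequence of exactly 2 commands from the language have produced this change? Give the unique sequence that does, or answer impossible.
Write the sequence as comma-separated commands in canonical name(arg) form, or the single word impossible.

key: order matters: swapping move(1) and turn(right) lands elsewhere
from: x=7 y=2 heading=S
step 1 (move(1)): x=7 y=1 heading=S
step 2 (turn(right)): x=7 y=1 heading=W
no other 2-command option fits: unique.

move(1), turn(right)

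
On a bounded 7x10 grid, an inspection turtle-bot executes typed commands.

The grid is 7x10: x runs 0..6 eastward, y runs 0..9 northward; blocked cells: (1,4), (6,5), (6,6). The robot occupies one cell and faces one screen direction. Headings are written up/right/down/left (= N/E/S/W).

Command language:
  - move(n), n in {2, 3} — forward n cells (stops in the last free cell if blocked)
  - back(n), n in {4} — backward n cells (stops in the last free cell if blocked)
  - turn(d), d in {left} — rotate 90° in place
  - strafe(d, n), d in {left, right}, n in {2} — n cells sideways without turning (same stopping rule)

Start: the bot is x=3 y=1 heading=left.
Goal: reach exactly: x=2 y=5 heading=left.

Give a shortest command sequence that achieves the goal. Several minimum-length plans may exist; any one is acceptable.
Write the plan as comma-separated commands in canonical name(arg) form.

strafe(right, 2), strafe(right, 2), back(4), move(3)

initial: x=3 y=1 heading=left
1. strafe(right, 2) → x=3 y=3 heading=left
2. strafe(right, 2) → x=3 y=5 heading=left
3. back(4) → x=5 y=5 heading=left
4. move(3) → x=2 y=5 heading=left
no 3-step plan works, so 4 is optimal.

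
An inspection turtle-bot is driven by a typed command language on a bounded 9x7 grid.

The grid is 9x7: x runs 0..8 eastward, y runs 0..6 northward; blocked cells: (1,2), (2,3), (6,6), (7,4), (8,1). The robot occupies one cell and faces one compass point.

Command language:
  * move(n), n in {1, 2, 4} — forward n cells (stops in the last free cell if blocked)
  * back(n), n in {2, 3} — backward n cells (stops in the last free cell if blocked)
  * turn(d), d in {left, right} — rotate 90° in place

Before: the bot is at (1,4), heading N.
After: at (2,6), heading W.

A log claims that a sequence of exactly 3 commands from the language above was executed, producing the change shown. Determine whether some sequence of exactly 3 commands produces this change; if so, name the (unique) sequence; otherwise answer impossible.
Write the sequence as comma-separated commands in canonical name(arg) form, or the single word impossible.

impossible

checked all 3-command options: none fits.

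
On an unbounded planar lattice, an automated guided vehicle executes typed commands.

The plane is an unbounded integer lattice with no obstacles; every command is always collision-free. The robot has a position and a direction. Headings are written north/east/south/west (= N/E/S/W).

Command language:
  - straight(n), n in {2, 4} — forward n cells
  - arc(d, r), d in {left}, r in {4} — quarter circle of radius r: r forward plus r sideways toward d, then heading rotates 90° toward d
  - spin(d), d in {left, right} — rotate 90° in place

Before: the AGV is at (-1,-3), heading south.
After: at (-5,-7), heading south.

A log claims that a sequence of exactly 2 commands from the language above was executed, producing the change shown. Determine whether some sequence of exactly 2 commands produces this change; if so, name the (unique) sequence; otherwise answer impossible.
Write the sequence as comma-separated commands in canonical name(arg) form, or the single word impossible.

key: running arc(left, 4) before spin(right) would end elsewhere — order is forced
t0: at (-1,-3), heading south
[1] after spin(right): at (-1,-3), heading west
[2] after arc(left, 4): at (-5,-7), heading south
no rival 2-sequence matches.

spin(right), arc(left, 4)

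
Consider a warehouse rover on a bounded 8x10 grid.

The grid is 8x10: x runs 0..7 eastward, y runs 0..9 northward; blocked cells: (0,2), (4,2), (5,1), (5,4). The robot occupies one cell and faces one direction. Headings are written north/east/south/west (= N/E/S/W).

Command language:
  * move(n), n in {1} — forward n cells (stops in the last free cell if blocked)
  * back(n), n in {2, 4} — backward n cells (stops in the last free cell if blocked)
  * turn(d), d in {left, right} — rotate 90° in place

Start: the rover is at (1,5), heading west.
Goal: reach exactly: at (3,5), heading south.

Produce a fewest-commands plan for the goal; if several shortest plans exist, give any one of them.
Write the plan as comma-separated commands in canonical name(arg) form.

back(2), turn(left)

begin: at (1,5), heading west
1. back(2) → at (3,5), heading west
2. turn(left) → at (3,5), heading south
nothing shorter than 2 reaches the goal.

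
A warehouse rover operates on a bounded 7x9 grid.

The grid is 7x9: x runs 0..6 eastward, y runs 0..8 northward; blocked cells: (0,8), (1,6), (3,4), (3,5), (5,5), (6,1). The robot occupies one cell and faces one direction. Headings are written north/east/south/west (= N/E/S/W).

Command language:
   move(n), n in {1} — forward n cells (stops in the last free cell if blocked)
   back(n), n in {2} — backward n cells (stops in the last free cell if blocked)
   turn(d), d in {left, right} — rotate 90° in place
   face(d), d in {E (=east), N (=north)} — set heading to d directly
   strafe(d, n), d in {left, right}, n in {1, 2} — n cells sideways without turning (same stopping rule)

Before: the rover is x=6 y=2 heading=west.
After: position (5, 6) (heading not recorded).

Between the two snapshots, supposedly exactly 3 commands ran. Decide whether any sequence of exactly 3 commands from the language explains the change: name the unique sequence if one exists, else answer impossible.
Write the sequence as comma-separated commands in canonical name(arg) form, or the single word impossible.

key: running move(1) before strafe(right, 2) would end elsewhere — order is forced
t0: x=6 y=2 heading=west
t=1 strafe(right, 2) ⇒ x=6 y=4 heading=west
t=2 strafe(right, 2) ⇒ x=6 y=6 heading=west
t=3 move(1) ⇒ x=5 y=6 heading=west
no other 3-command option fits: unique.

strafe(right, 2), strafe(right, 2), move(1)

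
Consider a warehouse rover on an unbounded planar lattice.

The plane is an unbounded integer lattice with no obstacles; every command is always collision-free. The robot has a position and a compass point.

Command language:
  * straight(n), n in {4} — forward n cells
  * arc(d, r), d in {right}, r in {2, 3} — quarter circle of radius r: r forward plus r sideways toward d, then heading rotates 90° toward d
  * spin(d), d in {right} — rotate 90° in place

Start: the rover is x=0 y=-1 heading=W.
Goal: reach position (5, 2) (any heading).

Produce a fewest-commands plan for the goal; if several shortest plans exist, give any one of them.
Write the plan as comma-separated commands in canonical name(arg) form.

start: x=0 y=-1 heading=W
[1] after arc(right, 3): x=-3 y=2 heading=N
[2] after spin(right): x=-3 y=2 heading=E
[3] after straight(4): x=1 y=2 heading=E
[4] after straight(4): x=5 y=2 heading=E
minimal: 4 command(s), checked below 4.

arc(right, 3), spin(right), straight(4), straight(4)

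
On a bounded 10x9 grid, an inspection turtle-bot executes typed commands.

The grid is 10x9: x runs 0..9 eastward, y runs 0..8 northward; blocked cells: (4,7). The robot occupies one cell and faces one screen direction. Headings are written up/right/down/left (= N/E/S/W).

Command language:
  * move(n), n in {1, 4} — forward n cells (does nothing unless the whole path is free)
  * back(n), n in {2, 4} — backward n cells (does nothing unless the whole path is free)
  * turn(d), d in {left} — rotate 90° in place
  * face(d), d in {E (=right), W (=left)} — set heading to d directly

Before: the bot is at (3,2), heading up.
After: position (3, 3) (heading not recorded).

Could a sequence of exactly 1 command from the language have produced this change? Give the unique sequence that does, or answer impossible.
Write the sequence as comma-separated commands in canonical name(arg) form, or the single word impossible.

move(1)

from: at (3,2), heading up
[1] after move(1): at (3,3), heading up
no other 1-command option fits: unique.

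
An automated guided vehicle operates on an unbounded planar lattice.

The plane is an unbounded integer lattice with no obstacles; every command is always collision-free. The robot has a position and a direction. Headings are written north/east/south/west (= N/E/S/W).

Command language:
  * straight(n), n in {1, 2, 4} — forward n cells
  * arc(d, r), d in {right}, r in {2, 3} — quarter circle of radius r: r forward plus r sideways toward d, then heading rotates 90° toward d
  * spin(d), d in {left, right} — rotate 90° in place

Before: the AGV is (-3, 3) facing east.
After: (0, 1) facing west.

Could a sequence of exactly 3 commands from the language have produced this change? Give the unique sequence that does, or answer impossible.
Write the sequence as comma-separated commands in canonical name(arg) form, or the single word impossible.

key: position moved to (0,1) AND the heading swung to W — translation plus rotation needed
initial: (-3, 3) facing east
t=1 straight(1) ⇒ (-2, 3) facing east
t=2 arc(right, 2) ⇒ (0, 1) facing south
t=3 spin(right) ⇒ (0, 1) facing west
no other 3-command option fits: unique.

straight(1), arc(right, 2), spin(right)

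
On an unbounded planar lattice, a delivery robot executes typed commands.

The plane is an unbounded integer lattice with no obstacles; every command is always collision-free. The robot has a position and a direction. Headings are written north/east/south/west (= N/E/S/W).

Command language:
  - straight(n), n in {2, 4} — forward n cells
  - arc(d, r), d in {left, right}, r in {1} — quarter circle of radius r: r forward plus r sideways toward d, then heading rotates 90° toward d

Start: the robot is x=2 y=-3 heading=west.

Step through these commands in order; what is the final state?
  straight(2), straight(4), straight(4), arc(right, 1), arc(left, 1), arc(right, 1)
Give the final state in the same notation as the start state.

begin: x=2 y=-3 heading=west
t=1 straight(2) ⇒ x=0 y=-3 heading=west
t=2 straight(4) ⇒ x=-4 y=-3 heading=west
t=3 straight(4) ⇒ x=-8 y=-3 heading=west
t=4 arc(right, 1) ⇒ x=-9 y=-2 heading=north
t=5 arc(left, 1) ⇒ x=-10 y=-1 heading=west
t=6 arc(right, 1) ⇒ x=-11 y=0 heading=north

x=-11 y=0 heading=north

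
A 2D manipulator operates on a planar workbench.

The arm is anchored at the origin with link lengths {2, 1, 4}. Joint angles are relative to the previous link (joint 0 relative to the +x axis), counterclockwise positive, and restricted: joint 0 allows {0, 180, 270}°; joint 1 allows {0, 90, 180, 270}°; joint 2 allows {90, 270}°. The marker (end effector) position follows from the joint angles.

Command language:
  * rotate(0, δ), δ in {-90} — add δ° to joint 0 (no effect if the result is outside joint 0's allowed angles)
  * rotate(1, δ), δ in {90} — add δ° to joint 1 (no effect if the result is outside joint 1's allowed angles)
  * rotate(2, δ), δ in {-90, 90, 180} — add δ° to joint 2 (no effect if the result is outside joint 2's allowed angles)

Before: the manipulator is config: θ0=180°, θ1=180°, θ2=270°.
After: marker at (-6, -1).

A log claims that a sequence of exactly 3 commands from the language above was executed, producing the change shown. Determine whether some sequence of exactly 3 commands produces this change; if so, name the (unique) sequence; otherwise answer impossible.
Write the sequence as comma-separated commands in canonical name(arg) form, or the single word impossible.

t0: config: θ0=180°, θ1=180°, θ2=270°
[1] after rotate(1, 90): config: θ0=180°, θ1=270°, θ2=270°
[2] after rotate(1, 90): config: θ0=180°, θ1=0°, θ2=270°
[3] after rotate(1, 90): config: θ0=180°, θ1=90°, θ2=270°
uniquely the one of 125 3-step routes that fits.

rotate(1, 90), rotate(1, 90), rotate(1, 90)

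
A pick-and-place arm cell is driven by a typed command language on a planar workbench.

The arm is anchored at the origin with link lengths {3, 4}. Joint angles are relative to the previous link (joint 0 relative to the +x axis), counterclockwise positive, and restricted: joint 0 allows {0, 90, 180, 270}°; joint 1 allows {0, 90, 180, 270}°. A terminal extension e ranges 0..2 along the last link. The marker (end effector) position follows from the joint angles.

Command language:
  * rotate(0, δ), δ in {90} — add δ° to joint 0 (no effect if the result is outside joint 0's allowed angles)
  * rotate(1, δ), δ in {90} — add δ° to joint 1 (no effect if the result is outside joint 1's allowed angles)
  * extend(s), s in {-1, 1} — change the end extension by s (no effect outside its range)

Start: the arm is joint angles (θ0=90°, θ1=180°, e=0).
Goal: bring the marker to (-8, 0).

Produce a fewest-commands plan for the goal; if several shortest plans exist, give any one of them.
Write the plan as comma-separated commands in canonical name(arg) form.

initial: joint angles (θ0=90°, θ1=180°, e=0)
t=1 rotate(1, 90) ⇒ joint angles (θ0=90°, θ1=270°, e=0)
t=2 rotate(1, 90) ⇒ joint angles (θ0=90°, θ1=0°, e=0)
t=3 rotate(0, 90) ⇒ joint angles (θ0=180°, θ1=0°, e=0)
t=4 extend(1) ⇒ joint angles (θ0=180°, θ1=0°, e=1)
shorter routes all fall short; 4 is best.

rotate(1, 90), rotate(1, 90), rotate(0, 90), extend(1)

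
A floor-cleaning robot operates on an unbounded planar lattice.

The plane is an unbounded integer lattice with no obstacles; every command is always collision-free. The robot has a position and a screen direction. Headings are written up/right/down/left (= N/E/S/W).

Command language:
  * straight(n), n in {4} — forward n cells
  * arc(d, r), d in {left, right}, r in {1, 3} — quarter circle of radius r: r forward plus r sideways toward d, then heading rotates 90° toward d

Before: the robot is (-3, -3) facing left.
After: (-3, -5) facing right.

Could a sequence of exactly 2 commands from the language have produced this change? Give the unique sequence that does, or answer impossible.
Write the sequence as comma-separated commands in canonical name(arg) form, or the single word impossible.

key: position moved to (-3,-5) AND the heading swung to E — translation plus rotation needed
from: (-3, -3) facing left
step 1 (arc(left, 1)): (-4, -4) facing down
step 2 (arc(left, 1)): (-3, -5) facing right
all 25 alternatives checked — unique.

arc(left, 1), arc(left, 1)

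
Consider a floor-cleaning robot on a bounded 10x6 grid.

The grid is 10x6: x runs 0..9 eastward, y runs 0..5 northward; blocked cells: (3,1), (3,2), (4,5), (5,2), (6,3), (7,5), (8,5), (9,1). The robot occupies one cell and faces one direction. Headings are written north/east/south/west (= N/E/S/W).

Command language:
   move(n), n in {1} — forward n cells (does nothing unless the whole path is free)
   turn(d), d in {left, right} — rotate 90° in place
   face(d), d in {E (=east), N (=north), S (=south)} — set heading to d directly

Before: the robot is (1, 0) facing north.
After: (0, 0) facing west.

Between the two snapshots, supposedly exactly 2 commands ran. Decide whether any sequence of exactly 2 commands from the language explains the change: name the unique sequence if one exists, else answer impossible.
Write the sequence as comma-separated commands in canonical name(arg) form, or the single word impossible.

key: order matters: swapping turn(left) and move(1) lands elsewhere
start: (1, 0) facing north
1. turn(left) → (1, 0) facing west
2. move(1) → (0, 0) facing west
uniquely the one of 36 2-step routes that fits.

turn(left), move(1)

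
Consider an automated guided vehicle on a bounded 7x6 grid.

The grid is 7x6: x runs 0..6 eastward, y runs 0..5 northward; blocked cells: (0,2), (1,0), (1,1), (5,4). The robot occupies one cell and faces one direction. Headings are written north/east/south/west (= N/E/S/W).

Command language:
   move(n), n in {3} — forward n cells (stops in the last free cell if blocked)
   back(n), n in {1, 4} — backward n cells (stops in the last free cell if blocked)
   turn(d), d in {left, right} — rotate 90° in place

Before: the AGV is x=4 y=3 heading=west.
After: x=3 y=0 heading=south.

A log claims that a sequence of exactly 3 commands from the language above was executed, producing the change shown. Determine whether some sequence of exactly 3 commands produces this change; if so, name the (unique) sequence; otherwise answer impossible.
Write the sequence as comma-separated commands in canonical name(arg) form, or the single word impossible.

checked all 3-command options: none fits.

impossible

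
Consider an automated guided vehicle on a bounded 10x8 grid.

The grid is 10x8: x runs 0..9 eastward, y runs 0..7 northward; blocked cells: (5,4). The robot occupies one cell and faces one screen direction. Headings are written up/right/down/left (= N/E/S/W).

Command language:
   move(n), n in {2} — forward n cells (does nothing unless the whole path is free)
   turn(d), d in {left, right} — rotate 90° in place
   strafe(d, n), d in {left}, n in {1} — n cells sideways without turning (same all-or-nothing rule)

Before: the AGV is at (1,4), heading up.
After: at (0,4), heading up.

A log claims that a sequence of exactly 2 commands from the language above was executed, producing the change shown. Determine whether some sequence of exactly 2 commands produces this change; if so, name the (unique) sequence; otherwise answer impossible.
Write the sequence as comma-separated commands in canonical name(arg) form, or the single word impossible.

key: the second strafe(left, 1) would leave the grid, so it does nothing
start: at (1,4), heading up
step 1 (strafe(left, 1)): at (0,4), heading up
step 2 (strafe(left, 1)): at (0,4), heading up
all 16 alternatives checked — unique.

strafe(left, 1), strafe(left, 1)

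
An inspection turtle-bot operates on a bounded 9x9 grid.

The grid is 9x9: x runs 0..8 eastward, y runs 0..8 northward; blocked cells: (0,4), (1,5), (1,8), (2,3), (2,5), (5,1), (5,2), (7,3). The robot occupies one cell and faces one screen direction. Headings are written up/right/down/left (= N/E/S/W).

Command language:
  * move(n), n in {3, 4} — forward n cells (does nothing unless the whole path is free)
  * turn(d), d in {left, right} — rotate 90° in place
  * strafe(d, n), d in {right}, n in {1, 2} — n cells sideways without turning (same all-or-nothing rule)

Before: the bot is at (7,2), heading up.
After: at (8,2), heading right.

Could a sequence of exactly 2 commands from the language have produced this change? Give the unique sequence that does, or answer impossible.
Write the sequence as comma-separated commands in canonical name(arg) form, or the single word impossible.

key: order matters: swapping strafe(right, 1) and turn(right) lands elsewhere
t0: at (7,2), heading up
t=1 strafe(right, 1) ⇒ at (8,2), heading up
t=2 turn(right) ⇒ at (8,2), heading right
all 36 alternatives checked — unique.

strafe(right, 1), turn(right)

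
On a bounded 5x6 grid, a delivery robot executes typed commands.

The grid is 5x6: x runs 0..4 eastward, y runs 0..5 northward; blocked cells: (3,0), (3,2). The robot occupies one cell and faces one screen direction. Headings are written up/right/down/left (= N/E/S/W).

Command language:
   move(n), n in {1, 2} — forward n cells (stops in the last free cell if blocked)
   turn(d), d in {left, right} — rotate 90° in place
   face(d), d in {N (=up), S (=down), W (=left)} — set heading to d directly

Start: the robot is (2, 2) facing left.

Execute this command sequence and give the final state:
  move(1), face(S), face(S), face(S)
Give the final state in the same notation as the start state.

start: (2, 2) facing left
[1] after move(1): (1, 2) facing left
[2] after face(S): (1, 2) facing down
[3] after face(S): (1, 2) facing down
[4] after face(S): (1, 2) facing down

(1, 2) facing down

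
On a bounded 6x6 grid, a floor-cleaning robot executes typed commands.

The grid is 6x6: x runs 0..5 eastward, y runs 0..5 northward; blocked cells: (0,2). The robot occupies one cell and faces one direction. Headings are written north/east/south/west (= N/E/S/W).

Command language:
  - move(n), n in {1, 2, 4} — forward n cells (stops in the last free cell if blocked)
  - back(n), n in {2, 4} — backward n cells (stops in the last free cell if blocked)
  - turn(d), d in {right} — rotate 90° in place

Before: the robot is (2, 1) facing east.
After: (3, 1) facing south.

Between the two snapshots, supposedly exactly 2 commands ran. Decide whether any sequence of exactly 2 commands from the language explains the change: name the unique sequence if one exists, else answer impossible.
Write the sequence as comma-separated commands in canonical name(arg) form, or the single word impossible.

move(1), turn(right)

key: order matters: swapping move(1) and turn(right) lands elsewhere
begin: (2, 1) facing east
1. move(1) → (3, 1) facing east
2. turn(right) → (3, 1) facing south
uniquely the one of 36 2-step routes that fits.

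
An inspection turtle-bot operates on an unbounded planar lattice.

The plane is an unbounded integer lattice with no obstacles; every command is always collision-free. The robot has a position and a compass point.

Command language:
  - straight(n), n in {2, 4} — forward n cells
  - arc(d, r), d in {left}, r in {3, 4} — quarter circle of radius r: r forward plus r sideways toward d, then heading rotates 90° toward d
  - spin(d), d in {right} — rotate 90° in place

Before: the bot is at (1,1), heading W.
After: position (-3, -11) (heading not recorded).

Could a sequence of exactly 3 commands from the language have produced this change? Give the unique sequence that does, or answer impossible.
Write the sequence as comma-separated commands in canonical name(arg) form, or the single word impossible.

arc(left, 4), straight(4), straight(4)

key: running straight(4) before arc(left, 4) would end elsewhere — order is forced
initial: at (1,1), heading W
step 1 (arc(left, 4)): at (-3,-3), heading S
step 2 (straight(4)): at (-3,-7), heading S
step 3 (straight(4)): at (-3,-11), heading S
all 125 alternatives checked — unique.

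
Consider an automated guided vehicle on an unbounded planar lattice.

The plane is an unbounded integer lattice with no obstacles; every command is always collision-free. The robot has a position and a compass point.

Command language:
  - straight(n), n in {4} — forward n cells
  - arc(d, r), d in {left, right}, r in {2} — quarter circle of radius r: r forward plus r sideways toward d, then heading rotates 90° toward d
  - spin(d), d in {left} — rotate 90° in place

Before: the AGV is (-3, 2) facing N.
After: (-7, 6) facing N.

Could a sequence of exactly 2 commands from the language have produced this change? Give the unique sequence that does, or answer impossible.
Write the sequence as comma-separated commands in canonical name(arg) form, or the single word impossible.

key: running arc(right, 2) before arc(left, 2) would end elsewhere — order is forced
begin: (-3, 2) facing N
t=1 arc(left, 2) ⇒ (-5, 4) facing W
t=2 arc(right, 2) ⇒ (-7, 6) facing N
uniquely the one of 16 2-step routes that fits.

arc(left, 2), arc(right, 2)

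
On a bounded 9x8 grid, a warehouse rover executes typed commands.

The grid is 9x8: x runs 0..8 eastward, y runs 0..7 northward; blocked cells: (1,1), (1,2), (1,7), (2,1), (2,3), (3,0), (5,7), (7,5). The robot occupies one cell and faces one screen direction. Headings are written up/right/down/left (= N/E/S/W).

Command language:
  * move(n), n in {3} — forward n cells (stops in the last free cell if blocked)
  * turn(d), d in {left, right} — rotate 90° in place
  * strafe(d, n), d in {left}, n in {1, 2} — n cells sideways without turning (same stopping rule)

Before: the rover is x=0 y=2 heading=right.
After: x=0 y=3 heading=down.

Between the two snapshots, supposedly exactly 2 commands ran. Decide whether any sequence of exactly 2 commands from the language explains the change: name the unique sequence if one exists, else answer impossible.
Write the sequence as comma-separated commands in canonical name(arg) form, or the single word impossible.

strafe(left, 1), turn(right)

key: order matters: swapping strafe(left, 1) and turn(right) lands elsewhere
start: x=0 y=2 heading=right
t=1 strafe(left, 1) ⇒ x=0 y=3 heading=right
t=2 turn(right) ⇒ x=0 y=3 heading=down
uniquely the one of 25 2-step routes that fits.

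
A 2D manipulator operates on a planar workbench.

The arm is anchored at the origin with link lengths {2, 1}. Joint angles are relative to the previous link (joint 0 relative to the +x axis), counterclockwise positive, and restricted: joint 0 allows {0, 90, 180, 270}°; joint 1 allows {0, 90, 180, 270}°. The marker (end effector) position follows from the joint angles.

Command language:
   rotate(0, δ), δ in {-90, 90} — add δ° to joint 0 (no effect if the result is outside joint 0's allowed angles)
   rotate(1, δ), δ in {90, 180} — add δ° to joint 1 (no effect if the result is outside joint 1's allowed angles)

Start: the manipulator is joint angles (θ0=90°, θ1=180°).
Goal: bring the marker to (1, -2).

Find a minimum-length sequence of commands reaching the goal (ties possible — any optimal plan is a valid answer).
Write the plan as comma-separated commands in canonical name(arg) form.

initial: joint angles (θ0=90°, θ1=180°)
step 1 (rotate(0, -90)): joint angles (θ0=0°, θ1=180°)
step 2 (rotate(0, -90)): joint angles (θ0=270°, θ1=180°)
step 3 (rotate(1, 180)): joint angles (θ0=270°, θ1=0°)
step 4 (rotate(1, 90)): joint angles (θ0=270°, θ1=90°)
no 3-step plan works, so 4 is optimal.

rotate(0, -90), rotate(0, -90), rotate(1, 180), rotate(1, 90)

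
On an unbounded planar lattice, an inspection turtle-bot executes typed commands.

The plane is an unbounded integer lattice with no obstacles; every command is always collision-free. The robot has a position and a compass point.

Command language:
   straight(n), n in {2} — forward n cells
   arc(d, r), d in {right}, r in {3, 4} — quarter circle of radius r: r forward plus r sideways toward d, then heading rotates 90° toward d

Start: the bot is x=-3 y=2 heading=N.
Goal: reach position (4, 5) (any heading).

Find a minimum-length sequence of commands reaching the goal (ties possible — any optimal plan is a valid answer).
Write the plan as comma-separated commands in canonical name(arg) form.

from: x=-3 y=2 heading=N
1. arc(right, 3) → x=0 y=5 heading=E
2. straight(2) → x=2 y=5 heading=E
3. straight(2) → x=4 y=5 heading=E
no 2-step plan works, so 3 is optimal.

arc(right, 3), straight(2), straight(2)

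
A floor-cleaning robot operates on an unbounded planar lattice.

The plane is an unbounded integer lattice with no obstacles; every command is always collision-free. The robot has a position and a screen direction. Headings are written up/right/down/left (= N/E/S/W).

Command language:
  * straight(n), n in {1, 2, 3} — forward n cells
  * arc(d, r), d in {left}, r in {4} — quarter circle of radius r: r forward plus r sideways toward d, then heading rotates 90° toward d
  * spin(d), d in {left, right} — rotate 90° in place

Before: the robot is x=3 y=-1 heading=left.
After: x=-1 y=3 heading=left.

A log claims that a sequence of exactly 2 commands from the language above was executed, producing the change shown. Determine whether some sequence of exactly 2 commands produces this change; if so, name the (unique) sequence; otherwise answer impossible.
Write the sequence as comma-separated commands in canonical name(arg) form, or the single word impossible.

key: still facing W at the end — net rotation zero over 2 steps
start: x=3 y=-1 heading=left
1. spin(right) → x=3 y=-1 heading=up
2. arc(left, 4) → x=-1 y=3 heading=left
no rival 2-sequence matches.

spin(right), arc(left, 4)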